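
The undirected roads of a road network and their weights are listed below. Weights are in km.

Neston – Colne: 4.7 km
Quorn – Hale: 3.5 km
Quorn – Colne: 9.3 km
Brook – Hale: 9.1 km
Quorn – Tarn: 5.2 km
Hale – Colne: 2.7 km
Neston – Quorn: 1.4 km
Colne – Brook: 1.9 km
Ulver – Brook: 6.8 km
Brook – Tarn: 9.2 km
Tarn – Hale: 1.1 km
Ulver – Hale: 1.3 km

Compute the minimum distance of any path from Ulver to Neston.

6.2 km

Compare a few routes:
Ulver - Brook - Colne - Neston: 6.8+1.9+4.7 = 13.4
Ulver - Hale - Colne - Neston: 1.3+2.7+4.7 = 8.7
Ulver - Hale - Tarn - Quorn - Neston: 1.3+1.1+5.2+1.4 = 9
Ulver - Hale - Quorn - Neston: 1.3+3.5+1.4 = 6.2
The minimum is 6.2 km via Ulver - Hale - Quorn - Neston.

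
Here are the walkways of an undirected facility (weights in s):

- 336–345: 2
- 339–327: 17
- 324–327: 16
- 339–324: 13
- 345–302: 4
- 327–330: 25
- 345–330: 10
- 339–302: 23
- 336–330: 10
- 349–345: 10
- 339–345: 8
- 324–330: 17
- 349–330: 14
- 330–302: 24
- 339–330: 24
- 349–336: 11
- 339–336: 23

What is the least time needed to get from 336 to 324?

Settle nodes by increasing distance from 336:
336: 0
345: 2  (via 336)
302: 6  (via 345)
330: 10  (via 336)
339: 10  (via 345)
349: 11  (via 336)
324: 23  (via 339)
Shortest route: 336–345–339–324 = 23 s.

23 s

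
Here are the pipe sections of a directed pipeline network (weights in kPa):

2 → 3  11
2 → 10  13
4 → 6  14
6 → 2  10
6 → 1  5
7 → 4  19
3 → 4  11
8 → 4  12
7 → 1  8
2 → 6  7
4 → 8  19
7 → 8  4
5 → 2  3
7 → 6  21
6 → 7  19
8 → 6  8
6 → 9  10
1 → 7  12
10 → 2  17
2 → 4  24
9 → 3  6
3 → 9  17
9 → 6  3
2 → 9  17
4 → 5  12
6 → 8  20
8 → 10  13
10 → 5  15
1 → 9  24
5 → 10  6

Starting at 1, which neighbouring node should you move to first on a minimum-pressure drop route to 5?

7

Candidate routes:
1–7–4–5: 12+19+12 = 43
1–7–8–4–5: 12+4+12+12 = 40
Cheapest is 1–7–8–4–5 at 40 kPa.
So from 1 the first move is to 7.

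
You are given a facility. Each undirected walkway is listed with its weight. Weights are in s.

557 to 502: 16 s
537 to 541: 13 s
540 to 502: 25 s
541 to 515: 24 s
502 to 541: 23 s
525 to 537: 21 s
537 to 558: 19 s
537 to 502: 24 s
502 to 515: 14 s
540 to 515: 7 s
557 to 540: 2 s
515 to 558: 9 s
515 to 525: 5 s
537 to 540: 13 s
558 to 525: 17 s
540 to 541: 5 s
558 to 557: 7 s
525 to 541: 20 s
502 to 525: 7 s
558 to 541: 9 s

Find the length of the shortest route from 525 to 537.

21 s

Candidate routes:
525 → 537: 21 = 21
525 → 502 → 537: 7+24 = 31
525 → 515 → 540 → 541 → 537: 5+7+5+13 = 30
525 → 515 → 540 → 537: 5+7+13 = 25
The minimum is 21 s via 525 → 537.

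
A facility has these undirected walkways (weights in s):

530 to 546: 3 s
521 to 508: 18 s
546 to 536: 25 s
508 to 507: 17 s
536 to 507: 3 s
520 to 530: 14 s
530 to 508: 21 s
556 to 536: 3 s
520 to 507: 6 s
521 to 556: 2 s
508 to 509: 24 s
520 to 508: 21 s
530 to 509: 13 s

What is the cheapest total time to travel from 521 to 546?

30 s

Settle nodes by increasing distance from 521:
521: 0
556: 2  (via 521)
536: 5  (via 556)
507: 8  (via 536)
520: 14  (via 507)
508: 18  (via 521)
530: 28  (via 520)
546: 30  (via 536)
Shortest route: 521 → 556 → 536 → 546 = 30 s.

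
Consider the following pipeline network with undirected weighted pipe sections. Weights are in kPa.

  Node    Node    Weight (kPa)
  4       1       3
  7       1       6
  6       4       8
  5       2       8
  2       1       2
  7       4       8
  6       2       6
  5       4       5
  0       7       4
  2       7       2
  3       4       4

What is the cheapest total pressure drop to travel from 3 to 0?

Settle nodes by increasing distance from 3:
3: 0
4: 4  (via 3)
1: 7  (via 4)
2: 9  (via 1)
5: 9  (via 4)
7: 11  (via 2)
6: 12  (via 4)
0: 15  (via 7)
Shortest route: 3–4–1–2–7–0 = 15 kPa.

15 kPa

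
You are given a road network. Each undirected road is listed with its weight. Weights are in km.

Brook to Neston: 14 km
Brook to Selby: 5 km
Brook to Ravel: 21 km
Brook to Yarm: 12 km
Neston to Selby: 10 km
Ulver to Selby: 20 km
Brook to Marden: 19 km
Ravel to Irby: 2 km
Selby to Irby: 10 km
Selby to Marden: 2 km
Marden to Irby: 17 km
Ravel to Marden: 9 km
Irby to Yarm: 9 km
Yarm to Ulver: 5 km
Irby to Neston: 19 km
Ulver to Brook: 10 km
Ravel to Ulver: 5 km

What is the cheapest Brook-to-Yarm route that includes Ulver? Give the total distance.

Shortest Brook→Ulver: Brook–Ulver = 10
Shortest Ulver→Yarm: Ulver–Yarm = 5
Total via Ulver: 10 + 5 = 15 km.

15 km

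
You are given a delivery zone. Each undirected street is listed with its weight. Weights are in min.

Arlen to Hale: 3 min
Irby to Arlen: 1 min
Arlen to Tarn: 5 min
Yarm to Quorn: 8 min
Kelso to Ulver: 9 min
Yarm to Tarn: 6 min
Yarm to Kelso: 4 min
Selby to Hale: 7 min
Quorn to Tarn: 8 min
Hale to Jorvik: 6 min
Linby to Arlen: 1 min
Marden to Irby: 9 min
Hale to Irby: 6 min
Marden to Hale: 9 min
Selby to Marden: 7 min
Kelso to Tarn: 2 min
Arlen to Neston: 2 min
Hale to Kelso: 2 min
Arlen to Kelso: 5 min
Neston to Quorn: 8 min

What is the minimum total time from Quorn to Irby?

Enumerating some paths:
Quorn–Tarn–Kelso–Hale–Arlen–Irby: 8+2+2+3+1 = 16
Quorn–Tarn–Arlen–Irby: 8+5+1 = 14
Quorn–Neston–Arlen–Irby: 8+2+1 = 11
Quorn–Tarn–Kelso–Arlen–Irby: 8+2+5+1 = 16
The minimum is 11 min via Quorn–Neston–Arlen–Irby.

11 min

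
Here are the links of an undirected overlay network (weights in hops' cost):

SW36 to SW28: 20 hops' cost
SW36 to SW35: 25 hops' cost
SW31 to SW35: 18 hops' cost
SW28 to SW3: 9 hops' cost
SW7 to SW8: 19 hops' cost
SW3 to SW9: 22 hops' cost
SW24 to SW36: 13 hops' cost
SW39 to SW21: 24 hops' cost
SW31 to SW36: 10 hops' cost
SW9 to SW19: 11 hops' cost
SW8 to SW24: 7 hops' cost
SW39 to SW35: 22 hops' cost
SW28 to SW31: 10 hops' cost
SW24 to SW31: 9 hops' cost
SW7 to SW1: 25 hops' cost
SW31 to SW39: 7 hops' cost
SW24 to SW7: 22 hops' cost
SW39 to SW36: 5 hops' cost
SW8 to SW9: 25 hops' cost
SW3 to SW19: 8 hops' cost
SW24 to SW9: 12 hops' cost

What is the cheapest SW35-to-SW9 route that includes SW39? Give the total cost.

Shortest SW35→SW39: SW35–SW39 = 22
Best SW39 to SW9: SW39–SW31–SW24–SW9 costing 28
Total via SW39: 22 + 28 = 50 hops' cost.

50 hops' cost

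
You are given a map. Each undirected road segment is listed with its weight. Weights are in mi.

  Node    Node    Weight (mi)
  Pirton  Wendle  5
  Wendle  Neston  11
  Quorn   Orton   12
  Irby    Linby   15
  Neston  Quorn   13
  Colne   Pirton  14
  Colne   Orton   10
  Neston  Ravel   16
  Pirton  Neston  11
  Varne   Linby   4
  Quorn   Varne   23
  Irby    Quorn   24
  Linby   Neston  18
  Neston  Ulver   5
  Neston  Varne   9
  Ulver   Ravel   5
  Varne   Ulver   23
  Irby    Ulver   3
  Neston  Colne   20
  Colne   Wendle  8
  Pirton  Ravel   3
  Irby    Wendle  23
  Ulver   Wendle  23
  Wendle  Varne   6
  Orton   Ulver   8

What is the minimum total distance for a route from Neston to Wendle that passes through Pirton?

Best Neston to Pirton: Neston → Pirton costing 11
Best Pirton to Wendle: Pirton → Wendle costing 5
Total via Pirton: 11 + 5 = 16 mi.

16 mi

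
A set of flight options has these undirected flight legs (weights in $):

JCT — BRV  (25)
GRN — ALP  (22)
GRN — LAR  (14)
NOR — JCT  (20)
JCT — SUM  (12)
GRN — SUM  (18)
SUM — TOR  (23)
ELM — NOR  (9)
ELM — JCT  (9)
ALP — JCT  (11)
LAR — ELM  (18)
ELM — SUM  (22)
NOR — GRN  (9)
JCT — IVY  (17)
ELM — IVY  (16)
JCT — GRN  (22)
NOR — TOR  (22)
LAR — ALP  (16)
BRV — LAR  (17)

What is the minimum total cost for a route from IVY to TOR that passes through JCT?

Shortest IVY→JCT: IVY–JCT = 17
Best JCT to TOR: JCT–SUM–TOR costing 35
Total via JCT: 17 + 35 = $52.

$52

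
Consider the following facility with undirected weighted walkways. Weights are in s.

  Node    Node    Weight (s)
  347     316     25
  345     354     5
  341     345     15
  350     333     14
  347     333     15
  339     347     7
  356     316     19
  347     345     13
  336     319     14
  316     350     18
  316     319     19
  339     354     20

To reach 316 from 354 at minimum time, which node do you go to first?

Candidate routes:
354 → 339 → 347 → 316: 20+7+25 = 52
354 → 345 → 347 → 316: 5+13+25 = 43
Cheapest is 354 → 345 → 347 → 316 at 43 s.
So from 354 the first move is to 345.

345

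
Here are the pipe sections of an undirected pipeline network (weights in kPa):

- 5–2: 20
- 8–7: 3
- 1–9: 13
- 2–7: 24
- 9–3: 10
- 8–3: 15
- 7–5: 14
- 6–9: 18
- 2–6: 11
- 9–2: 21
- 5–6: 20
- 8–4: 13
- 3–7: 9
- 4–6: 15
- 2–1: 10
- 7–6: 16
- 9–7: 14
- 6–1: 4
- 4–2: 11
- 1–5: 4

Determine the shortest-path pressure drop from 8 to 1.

Compare a few routes:
8–7–5–1: 3+14+4 = 21
8–7–9–1: 3+14+13 = 30
8–7–6–1: 3+16+4 = 23
8–4–6–1: 13+15+4 = 32
Cheapest is 8–7–5–1 at 21 kPa.

21 kPa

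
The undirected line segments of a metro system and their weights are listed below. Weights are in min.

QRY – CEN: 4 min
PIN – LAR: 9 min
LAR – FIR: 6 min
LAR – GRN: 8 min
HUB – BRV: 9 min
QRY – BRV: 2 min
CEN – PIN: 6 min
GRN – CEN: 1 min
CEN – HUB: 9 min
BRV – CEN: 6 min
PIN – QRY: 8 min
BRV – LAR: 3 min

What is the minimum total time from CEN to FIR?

15 min

Running Dijkstra from CEN:
CEN: 0
GRN: 1  (via CEN)
QRY: 4  (via CEN)
PIN: 6  (via CEN)
BRV: 6  (via CEN)
LAR: 9  (via GRN)
HUB: 9  (via CEN)
FIR: 15  (via LAR)
Shortest route: CEN → GRN → LAR → FIR = 15 min.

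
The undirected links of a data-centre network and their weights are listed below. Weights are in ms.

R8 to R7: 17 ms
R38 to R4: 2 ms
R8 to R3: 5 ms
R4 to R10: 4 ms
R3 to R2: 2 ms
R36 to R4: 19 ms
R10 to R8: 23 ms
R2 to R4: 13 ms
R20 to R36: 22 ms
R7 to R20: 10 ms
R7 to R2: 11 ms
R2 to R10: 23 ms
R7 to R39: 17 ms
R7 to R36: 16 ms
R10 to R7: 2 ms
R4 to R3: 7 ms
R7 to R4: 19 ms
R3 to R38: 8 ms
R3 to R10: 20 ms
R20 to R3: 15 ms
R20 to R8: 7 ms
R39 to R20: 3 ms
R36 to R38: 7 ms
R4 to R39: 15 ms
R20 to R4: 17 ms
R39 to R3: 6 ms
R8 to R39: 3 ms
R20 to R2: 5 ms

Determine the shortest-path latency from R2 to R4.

9 ms

Enumerating some paths:
R2 - R4: 13 = 13
R2 - R3 - R4: 2+7 = 9
R2 - R3 - R38 - R4: 2+8+2 = 12
Cheapest is R2 - R3 - R4 at 9 ms.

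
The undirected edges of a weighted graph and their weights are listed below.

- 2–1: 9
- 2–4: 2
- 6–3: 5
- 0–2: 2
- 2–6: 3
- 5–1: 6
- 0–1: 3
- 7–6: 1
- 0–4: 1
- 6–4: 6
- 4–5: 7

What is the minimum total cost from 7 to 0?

6

Candidate routes:
7 - 6 - 2 - 4 - 0: 1+3+2+1 = 7
7 - 6 - 2 - 0: 1+3+2 = 6
The minimum is 6 via 7 - 6 - 2 - 0.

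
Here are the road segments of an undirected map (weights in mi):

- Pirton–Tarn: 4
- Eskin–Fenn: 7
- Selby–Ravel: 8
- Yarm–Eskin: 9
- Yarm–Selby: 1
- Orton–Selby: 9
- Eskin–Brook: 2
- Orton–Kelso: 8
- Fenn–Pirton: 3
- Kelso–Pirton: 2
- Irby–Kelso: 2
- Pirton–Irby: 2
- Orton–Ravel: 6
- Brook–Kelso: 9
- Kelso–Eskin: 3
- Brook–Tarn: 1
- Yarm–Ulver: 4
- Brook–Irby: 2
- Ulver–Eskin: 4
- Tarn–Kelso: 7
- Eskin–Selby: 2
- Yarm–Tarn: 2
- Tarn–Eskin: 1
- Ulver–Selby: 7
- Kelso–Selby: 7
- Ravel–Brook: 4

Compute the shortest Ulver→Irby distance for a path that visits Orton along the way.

Best Ulver to Orton: Ulver → Yarm → Selby → Orton costing 14
Best Orton to Irby: Orton → Kelso → Irby costing 10
Total via Orton: 14 + 10 = 24 mi.

24 mi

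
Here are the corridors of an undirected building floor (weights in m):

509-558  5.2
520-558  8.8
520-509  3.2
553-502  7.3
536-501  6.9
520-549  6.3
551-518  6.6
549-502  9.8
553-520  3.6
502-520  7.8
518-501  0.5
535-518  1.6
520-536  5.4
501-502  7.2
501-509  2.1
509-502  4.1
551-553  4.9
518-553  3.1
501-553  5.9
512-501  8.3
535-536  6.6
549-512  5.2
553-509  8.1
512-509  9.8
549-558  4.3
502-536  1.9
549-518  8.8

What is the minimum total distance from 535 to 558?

Enumerating some paths:
535 - 518 - 501 - 509 - 558: 1.6+0.5+2.1+5.2 = 9.4
535 - 518 - 553 - 520 - 509 - 558: 1.6+3.1+3.6+3.2+5.2 = 16.7
535 - 518 - 501 - 509 - 520 - 558: 1.6+0.5+2.1+3.2+8.8 = 16.2
535 - 518 - 549 - 558: 1.6+8.8+4.3 = 14.7
The minimum is 9.4 m via 535 - 518 - 501 - 509 - 558.

9.4 m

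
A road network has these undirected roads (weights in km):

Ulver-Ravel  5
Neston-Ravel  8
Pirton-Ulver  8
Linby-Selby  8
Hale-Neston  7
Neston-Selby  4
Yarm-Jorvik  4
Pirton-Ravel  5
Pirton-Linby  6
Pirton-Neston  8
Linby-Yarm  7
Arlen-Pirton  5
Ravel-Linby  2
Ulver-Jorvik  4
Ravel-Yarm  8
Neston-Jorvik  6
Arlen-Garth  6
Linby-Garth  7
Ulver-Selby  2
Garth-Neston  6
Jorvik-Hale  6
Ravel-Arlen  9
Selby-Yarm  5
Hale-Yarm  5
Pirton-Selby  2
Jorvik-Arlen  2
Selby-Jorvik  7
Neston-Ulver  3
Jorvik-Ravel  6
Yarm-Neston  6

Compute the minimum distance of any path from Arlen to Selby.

7 km

Shortest distances from Arlen:
Arlen: 0
Jorvik: 2  (via Arlen)
Pirton: 5  (via Arlen)
Yarm: 6  (via Jorvik)
Garth: 6  (via Arlen)
Ulver: 6  (via Jorvik)
Selby: 7  (via Pirton)
Shortest route: Arlen → Pirton → Selby = 7 km.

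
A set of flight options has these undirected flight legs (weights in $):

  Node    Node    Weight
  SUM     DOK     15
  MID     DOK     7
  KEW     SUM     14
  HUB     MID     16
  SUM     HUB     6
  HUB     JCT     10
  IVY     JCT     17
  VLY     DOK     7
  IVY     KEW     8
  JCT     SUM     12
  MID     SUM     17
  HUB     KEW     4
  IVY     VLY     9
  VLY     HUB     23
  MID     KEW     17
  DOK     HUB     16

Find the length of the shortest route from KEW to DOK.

$20

Enumerating some paths:
KEW–MID–DOK: 17+7 = 24
KEW–HUB–DOK: 4+16 = 20
The minimum is $20 via KEW–HUB–DOK.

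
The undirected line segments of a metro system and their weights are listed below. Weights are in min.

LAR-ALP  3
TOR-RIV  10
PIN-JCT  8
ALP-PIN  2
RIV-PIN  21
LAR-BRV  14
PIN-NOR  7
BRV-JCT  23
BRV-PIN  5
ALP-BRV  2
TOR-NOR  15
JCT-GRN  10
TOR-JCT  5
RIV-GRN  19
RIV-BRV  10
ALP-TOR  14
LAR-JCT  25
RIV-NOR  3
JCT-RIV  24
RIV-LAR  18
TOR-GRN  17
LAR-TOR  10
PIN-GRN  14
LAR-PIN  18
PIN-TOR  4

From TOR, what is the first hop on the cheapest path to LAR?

Enumerating some paths:
TOR–LAR: 10 = 10
TOR–PIN–ALP–LAR: 4+2+3 = 9
The minimum is 9 min via TOR–PIN–ALP–LAR.
So from TOR the first move is to PIN.

PIN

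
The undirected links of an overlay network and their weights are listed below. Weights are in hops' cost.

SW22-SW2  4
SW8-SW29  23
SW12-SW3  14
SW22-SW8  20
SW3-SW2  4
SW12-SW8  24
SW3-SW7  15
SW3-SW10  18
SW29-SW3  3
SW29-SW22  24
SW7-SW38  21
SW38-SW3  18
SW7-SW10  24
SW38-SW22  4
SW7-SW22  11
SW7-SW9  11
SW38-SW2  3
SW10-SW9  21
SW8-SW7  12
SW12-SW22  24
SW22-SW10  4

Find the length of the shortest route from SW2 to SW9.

26 hops' cost

Compare a few routes:
SW2 - SW22 - SW7 - SW9: 4+11+11 = 26
SW2 - SW38 - SW22 - SW7 - SW9: 3+4+11+11 = 29
The minimum is 26 hops' cost via SW2 - SW22 - SW7 - SW9.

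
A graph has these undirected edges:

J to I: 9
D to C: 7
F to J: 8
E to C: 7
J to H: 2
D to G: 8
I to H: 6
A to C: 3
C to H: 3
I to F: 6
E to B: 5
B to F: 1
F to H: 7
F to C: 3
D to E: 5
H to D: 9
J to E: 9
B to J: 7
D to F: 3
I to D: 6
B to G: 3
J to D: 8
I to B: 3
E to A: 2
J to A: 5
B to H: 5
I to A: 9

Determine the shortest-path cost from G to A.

10

Running Dijkstra from G:
G: 0
B: 3  (via G)
F: 4  (via B)
I: 6  (via B)
C: 7  (via F)
D: 7  (via F)
E: 8  (via B)
H: 8  (via B)
A: 10  (via C)
Shortest route: G–B–F–C–A = 10.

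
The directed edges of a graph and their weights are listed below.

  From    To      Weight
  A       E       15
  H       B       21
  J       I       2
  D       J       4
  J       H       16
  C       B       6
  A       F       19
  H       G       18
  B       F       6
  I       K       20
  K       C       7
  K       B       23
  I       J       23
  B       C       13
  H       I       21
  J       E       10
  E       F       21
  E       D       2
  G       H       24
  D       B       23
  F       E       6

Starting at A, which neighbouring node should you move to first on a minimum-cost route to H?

Candidate routes:
A → F → E → D → J → H: 19+6+2+4+16 = 47
A → E → D → J → H: 15+2+4+16 = 37
The minimum is 37 via A → E → D → J → H.
So from A the first move is to E.

E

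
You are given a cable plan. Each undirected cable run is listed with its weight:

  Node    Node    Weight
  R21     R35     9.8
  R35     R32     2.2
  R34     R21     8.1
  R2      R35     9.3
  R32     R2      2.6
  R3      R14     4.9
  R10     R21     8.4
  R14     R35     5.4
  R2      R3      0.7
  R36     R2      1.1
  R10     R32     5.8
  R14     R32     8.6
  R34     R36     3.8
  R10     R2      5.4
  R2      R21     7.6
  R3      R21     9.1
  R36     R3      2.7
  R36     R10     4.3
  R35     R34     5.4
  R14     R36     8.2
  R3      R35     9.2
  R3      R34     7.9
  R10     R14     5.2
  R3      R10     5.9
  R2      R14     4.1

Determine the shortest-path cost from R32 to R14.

6.7

Compare a few routes:
R32 - R2 - R14: 2.6+4.1 = 6.7
R32 - R14: 8.6 = 8.6
R32 - R35 - R14: 2.2+5.4 = 7.6
R32 - R2 - R3 - R14: 2.6+0.7+4.9 = 8.2
Cheapest is R32 - R2 - R14 at 6.7.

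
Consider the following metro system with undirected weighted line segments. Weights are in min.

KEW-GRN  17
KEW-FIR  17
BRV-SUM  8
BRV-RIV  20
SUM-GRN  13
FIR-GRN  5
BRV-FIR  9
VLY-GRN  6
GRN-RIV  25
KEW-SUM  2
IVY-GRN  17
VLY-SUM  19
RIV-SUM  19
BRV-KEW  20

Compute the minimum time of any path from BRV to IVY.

Shortest distances from BRV:
BRV: 0
SUM: 8  (via BRV)
FIR: 9  (via BRV)
KEW: 10  (via SUM)
GRN: 14  (via FIR)
VLY: 20  (via GRN)
RIV: 20  (via BRV)
IVY: 31  (via GRN)
Shortest route: BRV–FIR–GRN–IVY = 31 min.

31 min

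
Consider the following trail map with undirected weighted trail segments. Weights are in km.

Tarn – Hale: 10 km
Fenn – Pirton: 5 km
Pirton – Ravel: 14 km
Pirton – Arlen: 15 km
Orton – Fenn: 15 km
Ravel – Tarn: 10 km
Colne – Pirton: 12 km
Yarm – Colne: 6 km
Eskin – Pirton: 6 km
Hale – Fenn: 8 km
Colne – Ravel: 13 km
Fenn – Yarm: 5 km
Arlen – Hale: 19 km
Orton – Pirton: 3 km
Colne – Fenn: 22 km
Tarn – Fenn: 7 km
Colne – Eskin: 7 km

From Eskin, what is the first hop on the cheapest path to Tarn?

Compare a few routes:
Eskin - Pirton - Ravel - Tarn: 6+14+10 = 30
Eskin - Pirton - Fenn - Tarn: 6+5+7 = 18
Eskin - Colne - Yarm - Fenn - Tarn: 7+6+5+7 = 25
Eskin - Pirton - Fenn - Hale - Tarn: 6+5+8+10 = 29
The minimum is 18 km via Eskin - Pirton - Fenn - Tarn.
So from Eskin the first move is to Pirton.

Pirton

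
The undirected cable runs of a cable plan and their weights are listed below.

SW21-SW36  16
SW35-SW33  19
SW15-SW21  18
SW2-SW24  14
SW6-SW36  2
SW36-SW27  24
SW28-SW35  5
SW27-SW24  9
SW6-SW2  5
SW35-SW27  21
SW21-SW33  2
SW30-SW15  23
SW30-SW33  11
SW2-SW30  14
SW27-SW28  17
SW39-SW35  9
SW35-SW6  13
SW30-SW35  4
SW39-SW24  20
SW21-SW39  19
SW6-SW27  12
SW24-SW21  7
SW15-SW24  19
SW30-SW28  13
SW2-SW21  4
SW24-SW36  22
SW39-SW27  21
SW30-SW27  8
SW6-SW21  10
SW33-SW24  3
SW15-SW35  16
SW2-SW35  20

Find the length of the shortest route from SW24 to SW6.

14

Settle nodes by increasing distance from SW24:
SW24: 0
SW33: 3  (via SW24)
SW21: 5  (via SW33)
SW2: 9  (via SW21)
SW27: 9  (via SW24)
SW30: 14  (via SW33)
SW6: 14  (via SW2)
Shortest route: SW24–SW33–SW21–SW2–SW6 = 14.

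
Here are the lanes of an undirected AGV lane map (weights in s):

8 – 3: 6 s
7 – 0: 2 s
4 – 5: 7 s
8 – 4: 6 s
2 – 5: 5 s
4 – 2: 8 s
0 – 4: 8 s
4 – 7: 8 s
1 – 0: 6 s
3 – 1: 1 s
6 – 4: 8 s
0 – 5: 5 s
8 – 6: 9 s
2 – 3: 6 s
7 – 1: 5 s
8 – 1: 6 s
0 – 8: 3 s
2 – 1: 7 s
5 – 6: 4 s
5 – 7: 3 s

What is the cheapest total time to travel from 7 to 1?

Settle nodes by increasing distance from 7:
7: 0
0: 2  (via 7)
5: 3  (via 7)
1: 5  (via 7)
Shortest route: 7 → 1 = 5 s.

5 s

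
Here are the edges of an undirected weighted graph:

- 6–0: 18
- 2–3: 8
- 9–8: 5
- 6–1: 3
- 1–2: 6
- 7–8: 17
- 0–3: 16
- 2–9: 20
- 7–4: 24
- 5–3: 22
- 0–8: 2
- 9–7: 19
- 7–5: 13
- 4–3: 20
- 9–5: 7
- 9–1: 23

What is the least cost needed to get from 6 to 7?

Running Dijkstra from 6:
6: 0
1: 3  (via 6)
2: 9  (via 1)
3: 17  (via 2)
0: 18  (via 6)
8: 20  (via 0)
9: 25  (via 8)
5: 32  (via 9)
4: 37  (via 3)
7: 37  (via 8)
Shortest route: 6–0–8–7 = 37.

37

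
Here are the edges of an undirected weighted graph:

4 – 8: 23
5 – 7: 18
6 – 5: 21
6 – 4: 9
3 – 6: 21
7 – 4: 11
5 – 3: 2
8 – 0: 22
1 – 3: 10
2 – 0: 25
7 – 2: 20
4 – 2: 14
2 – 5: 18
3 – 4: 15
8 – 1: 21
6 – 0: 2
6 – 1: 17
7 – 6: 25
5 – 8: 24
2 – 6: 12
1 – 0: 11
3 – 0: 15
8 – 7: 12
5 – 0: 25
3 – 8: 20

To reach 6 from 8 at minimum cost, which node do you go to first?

Compare a few routes:
8 → 0 → 6: 22+2 = 24
8 → 4 → 6: 23+9 = 32
8 → 7 → 4 → 6: 12+11+9 = 32
The minimum is 24 via 8 → 0 → 6.
So from 8 the first move is to 0.

0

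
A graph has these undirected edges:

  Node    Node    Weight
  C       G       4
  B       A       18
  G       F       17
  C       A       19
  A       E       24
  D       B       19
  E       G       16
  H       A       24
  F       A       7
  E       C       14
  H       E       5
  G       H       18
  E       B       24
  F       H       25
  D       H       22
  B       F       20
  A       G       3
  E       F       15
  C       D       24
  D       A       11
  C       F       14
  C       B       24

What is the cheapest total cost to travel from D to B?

Candidate routes:
D–B: 19 = 19
D–A–B: 11+18 = 29
Cheapest is D–B at 19.

19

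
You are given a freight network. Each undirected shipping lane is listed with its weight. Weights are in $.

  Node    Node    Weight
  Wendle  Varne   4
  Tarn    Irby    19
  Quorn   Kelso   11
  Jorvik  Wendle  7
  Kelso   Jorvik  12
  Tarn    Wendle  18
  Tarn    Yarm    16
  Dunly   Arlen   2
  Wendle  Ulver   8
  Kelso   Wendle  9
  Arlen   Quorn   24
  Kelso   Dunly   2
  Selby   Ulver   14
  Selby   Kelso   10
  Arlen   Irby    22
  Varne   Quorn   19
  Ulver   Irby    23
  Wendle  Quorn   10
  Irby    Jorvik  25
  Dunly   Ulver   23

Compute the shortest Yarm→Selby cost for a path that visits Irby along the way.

$71

Shortest Yarm→Irby: Yarm–Tarn–Irby = 35
Shortest Irby→Selby: Irby–Arlen–Dunly–Kelso–Selby = 36
Total via Irby: 35 + 36 = $71.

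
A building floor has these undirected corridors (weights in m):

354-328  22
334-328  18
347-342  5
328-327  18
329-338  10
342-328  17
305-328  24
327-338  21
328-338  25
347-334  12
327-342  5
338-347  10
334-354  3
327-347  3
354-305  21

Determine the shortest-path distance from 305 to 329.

Shortest distances from 305:
305: 0
354: 21  (via 305)
328: 24  (via 305)
334: 24  (via 354)
347: 36  (via 334)
327: 39  (via 347)
342: 41  (via 328)
338: 46  (via 347)
329: 56  (via 338)
Shortest route: 305–354–334–347–338–329 = 56 m.

56 m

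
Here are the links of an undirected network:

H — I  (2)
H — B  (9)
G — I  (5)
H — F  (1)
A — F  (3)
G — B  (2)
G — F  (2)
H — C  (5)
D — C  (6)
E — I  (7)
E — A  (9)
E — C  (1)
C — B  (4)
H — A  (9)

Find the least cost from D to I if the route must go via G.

Best D to G: D–C–B–G costing 12
Shortest G→I: G–I = 5
Total via G: 12 + 5 = 17.

17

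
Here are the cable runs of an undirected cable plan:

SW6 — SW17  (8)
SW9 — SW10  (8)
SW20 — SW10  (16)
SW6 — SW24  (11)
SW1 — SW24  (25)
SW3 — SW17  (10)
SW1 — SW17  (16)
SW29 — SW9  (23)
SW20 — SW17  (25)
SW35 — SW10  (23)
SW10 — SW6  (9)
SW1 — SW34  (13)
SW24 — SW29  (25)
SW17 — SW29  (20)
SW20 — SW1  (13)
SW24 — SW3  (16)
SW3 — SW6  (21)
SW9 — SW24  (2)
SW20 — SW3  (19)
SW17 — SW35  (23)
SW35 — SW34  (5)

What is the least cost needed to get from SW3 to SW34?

38

Compare a few routes:
SW3 - SW17 - SW1 - SW34: 10+16+13 = 39
SW3 - SW17 - SW35 - SW34: 10+23+5 = 38
The minimum is 38 via SW3 - SW17 - SW35 - SW34.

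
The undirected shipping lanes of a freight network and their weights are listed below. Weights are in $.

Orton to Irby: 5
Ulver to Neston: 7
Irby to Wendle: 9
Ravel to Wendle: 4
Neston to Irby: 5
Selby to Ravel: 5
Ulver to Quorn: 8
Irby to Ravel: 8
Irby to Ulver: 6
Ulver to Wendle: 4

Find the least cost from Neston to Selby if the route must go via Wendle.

Shortest Neston→Wendle: Neston–Ulver–Wendle = 11
Best Wendle to Selby: Wendle–Ravel–Selby costing 9
Total via Wendle: 11 + 9 = $20.

$20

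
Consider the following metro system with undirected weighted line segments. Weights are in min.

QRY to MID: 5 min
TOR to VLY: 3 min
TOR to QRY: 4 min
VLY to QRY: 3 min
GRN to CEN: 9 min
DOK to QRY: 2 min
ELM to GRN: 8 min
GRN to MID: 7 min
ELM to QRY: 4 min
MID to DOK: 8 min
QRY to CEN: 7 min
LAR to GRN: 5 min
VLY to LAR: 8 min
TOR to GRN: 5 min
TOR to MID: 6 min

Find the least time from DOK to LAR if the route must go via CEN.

23 min

Shortest DOK→CEN: DOK → QRY → CEN = 9
Best CEN to LAR: CEN → GRN → LAR costing 14
Total via CEN: 9 + 14 = 23 min.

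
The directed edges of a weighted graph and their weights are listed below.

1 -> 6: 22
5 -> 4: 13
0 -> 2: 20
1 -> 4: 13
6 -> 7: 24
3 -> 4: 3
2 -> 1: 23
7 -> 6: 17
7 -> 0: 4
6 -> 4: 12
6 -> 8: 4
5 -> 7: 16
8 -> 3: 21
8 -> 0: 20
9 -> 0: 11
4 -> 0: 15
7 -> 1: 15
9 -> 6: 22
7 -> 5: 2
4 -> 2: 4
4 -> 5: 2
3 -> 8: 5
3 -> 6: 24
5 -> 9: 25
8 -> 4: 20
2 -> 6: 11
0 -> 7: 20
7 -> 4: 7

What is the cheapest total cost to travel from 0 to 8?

Enumerating some paths:
0 → 7 → 5 → 4 → 2 → 6 → 8: 20+2+13+4+11+4 = 54
0 → 2 → 6 → 8: 20+11+4 = 35
0 → 7 → 4 → 2 → 6 → 8: 20+7+4+11+4 = 46
0 → 7 → 6 → 8: 20+17+4 = 41
Cheapest is 0 → 2 → 6 → 8 at 35.

35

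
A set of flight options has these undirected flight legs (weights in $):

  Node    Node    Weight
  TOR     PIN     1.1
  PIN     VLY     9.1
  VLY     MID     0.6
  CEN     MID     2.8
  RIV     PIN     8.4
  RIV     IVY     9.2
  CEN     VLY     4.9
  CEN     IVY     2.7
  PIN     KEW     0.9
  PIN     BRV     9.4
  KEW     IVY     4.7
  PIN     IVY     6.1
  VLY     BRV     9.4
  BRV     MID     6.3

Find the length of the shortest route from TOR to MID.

$10.8

Compare a few routes:
TOR–PIN–KEW–IVY–CEN–MID: 1.1+0.9+4.7+2.7+2.8 = 12.2
TOR–PIN–KEW–IVY–CEN–VLY–MID: 1.1+0.9+4.7+2.7+4.9+0.6 = 14.9
TOR–PIN–IVY–CEN–MID: 1.1+6.1+2.7+2.8 = 12.7
TOR–PIN–VLY–MID: 1.1+9.1+0.6 = 10.8
Cheapest is TOR–PIN–VLY–MID at $10.8.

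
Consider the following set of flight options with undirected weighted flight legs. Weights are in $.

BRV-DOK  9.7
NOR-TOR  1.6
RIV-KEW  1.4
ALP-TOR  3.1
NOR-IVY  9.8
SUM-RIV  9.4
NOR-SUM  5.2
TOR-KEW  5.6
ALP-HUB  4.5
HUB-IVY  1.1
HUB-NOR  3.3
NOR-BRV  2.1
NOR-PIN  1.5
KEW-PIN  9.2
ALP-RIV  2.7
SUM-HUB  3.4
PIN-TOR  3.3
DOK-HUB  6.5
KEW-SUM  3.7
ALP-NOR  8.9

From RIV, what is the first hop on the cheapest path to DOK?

ALP

Enumerating some paths:
RIV–ALP–HUB–DOK: 2.7+4.5+6.5 = 13.7
RIV–KEW–SUM–HUB–DOK: 1.4+3.7+3.4+6.5 = 15
The minimum is $13.7 via RIV–ALP–HUB–DOK.
So from RIV the first move is to ALP.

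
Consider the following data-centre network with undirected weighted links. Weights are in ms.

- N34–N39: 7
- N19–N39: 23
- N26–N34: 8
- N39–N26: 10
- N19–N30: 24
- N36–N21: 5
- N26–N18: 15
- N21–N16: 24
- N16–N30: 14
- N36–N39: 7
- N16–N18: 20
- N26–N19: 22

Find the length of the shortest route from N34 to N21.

Candidate routes:
N34 - N26 - N39 - N36 - N21: 8+10+7+5 = 30
N34 - N39 - N36 - N21: 7+7+5 = 19
The minimum is 19 ms via N34 - N39 - N36 - N21.

19 ms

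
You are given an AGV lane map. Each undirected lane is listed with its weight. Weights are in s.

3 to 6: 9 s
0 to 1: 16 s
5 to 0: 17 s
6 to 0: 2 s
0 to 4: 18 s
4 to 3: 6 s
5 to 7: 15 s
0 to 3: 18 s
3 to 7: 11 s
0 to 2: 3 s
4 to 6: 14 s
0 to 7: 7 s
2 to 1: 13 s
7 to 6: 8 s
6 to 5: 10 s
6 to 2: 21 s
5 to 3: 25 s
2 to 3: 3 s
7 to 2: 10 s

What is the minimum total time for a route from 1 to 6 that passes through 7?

31 s

Best 1 to 7: 1 → 2 → 7 costing 23
Shortest 7→6: 7 → 6 = 8
Total via 7: 23 + 8 = 31 s.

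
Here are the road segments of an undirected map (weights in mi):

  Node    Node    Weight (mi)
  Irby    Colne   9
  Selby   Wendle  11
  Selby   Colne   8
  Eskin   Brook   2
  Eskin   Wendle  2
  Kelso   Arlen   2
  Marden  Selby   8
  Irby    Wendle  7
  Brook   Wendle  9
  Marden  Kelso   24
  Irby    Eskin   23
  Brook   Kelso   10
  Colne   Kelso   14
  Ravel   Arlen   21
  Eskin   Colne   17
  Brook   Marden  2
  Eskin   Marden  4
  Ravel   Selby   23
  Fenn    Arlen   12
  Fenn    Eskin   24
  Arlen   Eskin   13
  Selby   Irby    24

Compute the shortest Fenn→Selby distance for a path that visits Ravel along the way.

56 mi

Shortest Fenn→Ravel: Fenn → Arlen → Ravel = 33
Shortest Ravel→Selby: Ravel → Selby = 23
Total via Ravel: 33 + 23 = 56 mi.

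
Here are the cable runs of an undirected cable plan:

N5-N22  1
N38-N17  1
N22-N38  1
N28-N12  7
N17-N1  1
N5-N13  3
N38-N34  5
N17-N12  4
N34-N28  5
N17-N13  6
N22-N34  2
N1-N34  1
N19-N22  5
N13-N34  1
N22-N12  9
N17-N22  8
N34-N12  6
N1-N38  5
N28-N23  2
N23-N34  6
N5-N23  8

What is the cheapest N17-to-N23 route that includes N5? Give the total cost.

Best N17 to N5: N17–N38–N22–N5 costing 3
Shortest N5→N23: N5–N23 = 8
Total via N5: 3 + 8 = 11.

11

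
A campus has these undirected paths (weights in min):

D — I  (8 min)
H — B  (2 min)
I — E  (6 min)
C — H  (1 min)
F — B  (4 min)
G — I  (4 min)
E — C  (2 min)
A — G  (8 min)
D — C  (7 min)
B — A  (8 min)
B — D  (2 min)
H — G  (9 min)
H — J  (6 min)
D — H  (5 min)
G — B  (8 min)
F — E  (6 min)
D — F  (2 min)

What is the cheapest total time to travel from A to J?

Compare a few routes:
A - B - H - J: 8+2+6 = 16
A - B - D - H - J: 8+2+5+6 = 21
Cheapest is A - B - H - J at 16 min.

16 min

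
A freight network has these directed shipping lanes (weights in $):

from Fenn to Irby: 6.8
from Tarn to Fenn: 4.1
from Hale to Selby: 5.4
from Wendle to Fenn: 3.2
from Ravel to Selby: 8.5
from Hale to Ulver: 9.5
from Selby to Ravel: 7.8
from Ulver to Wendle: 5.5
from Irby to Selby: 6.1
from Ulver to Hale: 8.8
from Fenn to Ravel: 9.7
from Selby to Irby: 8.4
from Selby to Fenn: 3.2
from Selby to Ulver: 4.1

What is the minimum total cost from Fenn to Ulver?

$17

Candidate routes:
Fenn–Irby–Selby–Ulver: 6.8+6.1+4.1 = 17
Fenn–Ravel–Selby–Ulver: 9.7+8.5+4.1 = 22.3
Cheapest is Fenn–Irby–Selby–Ulver at $17.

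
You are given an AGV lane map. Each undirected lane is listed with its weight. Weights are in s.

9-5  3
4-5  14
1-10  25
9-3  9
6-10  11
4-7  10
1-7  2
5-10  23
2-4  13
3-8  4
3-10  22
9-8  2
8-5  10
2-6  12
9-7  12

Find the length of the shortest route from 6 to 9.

37 s

Enumerating some paths:
6 → 10 → 3 → 8 → 9: 11+22+4+2 = 39
6 → 10 → 5 → 9: 11+23+3 = 37
6 → 2 → 4 → 5 → 9: 12+13+14+3 = 42
The minimum is 37 s via 6 → 10 → 5 → 9.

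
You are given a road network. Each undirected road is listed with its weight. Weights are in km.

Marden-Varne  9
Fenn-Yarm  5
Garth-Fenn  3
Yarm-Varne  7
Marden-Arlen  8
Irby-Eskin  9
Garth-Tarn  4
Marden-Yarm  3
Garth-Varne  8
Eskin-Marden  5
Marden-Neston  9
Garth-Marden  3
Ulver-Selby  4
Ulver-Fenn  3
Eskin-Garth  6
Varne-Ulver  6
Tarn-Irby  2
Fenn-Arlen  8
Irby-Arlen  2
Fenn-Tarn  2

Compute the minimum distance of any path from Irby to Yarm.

Candidate routes:
Irby → Tarn → Fenn → Yarm: 2+2+5 = 9
Irby → Tarn → Garth → Marden → Yarm: 2+4+3+3 = 12
Cheapest is Irby → Tarn → Fenn → Yarm at 9 km.

9 km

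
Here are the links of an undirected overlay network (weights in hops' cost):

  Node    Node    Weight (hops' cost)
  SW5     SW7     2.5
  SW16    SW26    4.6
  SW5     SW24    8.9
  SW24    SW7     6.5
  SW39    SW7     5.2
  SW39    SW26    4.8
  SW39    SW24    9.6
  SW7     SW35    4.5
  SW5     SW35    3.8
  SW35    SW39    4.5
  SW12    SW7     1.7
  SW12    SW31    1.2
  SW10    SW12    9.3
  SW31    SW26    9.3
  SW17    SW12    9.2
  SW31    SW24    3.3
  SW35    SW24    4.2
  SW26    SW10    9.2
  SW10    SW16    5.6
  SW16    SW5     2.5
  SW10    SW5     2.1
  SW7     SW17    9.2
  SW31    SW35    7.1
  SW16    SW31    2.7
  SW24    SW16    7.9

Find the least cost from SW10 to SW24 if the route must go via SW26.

19.8 hops' cost

Best SW10 to SW26: SW10 → SW26 costing 9.2
Shortest SW26→SW24: SW26 → SW16 → SW31 → SW24 = 10.6
Total via SW26: 9.2 + 10.6 = 19.8 hops' cost.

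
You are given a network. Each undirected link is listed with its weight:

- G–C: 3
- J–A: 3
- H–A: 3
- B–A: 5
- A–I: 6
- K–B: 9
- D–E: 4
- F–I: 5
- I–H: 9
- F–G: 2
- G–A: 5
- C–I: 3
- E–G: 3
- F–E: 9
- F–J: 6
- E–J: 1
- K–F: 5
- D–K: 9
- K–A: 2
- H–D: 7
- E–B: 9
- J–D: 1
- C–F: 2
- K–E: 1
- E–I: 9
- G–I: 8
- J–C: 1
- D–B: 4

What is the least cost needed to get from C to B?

Compare a few routes:
C–J–E–K–A–B: 1+1+1+2+5 = 10
C–J–A–B: 1+3+5 = 9
C–J–D–B: 1+1+4 = 6
C–J–E–D–B: 1+1+4+4 = 10
The minimum is 6 via C–J–D–B.

6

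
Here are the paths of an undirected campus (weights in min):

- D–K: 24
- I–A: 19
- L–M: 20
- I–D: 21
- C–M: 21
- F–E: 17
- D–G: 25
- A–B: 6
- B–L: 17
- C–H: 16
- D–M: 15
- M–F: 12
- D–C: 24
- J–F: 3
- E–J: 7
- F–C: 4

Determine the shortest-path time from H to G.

Enumerating some paths:
H → C → M → D → G: 16+21+15+25 = 77
H → C → F → M → D → G: 16+4+12+15+25 = 72
H → C → D → G: 16+24+25 = 65
Cheapest is H → C → D → G at 65 min.

65 min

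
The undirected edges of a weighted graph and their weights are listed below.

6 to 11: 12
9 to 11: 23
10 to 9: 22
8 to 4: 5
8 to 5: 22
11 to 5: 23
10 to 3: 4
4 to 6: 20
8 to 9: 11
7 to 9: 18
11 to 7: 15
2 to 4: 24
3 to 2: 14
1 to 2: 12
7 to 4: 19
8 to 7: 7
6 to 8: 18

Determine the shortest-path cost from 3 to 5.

Shortest distances from 3:
3: 0
10: 4  (via 3)
2: 14  (via 3)
1: 26  (via 2)
9: 26  (via 10)
8: 37  (via 9)
4: 38  (via 2)
7: 44  (via 9)
11: 49  (via 9)
6: 55  (via 8)
5: 59  (via 8)
Shortest route: 3 → 10 → 9 → 8 → 5 = 59.

59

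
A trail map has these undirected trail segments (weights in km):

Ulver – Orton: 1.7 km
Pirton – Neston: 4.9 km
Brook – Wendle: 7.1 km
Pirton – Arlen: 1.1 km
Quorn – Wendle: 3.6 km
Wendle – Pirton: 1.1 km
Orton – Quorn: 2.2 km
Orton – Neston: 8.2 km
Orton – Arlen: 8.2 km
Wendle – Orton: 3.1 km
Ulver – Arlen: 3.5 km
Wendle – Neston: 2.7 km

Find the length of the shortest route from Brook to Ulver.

11.9 km

Running Dijkstra from Brook:
Brook: 0
Wendle: 7.1  (via Brook)
Pirton: 8.2  (via Wendle)
Arlen: 9.3  (via Pirton)
Neston: 9.8  (via Wendle)
Orton: 10.2  (via Wendle)
Quorn: 10.7  (via Wendle)
Ulver: 11.9  (via Orton)
Shortest route: Brook–Wendle–Orton–Ulver = 11.9 km.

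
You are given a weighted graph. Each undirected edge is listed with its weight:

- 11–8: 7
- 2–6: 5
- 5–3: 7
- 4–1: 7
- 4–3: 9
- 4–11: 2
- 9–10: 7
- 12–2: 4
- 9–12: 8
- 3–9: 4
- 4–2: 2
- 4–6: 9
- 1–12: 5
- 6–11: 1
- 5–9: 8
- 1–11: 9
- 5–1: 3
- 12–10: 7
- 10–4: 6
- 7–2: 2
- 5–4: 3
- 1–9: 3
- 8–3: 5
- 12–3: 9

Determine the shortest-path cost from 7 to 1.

10

Enumerating some paths:
7–2–4–5–1: 2+2+3+3 = 10
7–2–4–1: 2+2+7 = 11
7–2–12–1: 2+4+5 = 11
Cheapest is 7–2–4–5–1 at 10.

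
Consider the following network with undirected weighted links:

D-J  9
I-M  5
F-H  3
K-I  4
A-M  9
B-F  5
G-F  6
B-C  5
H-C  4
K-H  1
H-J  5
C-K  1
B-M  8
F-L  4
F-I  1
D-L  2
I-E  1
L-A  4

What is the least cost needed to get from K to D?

10

Compare a few routes:
K - H - J - D: 1+5+9 = 15
K - I - F - L - D: 4+1+4+2 = 11
K - C - H - F - L - D: 1+4+3+4+2 = 14
K - H - F - L - D: 1+3+4+2 = 10
The minimum is 10 via K - H - F - L - D.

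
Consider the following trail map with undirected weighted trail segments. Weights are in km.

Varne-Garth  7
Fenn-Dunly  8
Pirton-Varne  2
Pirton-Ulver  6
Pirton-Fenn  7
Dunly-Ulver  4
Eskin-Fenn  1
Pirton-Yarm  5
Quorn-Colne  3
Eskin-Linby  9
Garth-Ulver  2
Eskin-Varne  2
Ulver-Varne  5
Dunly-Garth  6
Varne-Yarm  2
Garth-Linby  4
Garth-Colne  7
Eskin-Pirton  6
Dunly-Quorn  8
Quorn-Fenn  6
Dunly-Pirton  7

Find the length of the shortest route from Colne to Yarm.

14 km

Compare a few routes:
Colne–Garth–Varne–Yarm: 7+7+2 = 16
Colne–Garth–Ulver–Varne–Yarm: 7+2+5+2 = 16
Colne–Quorn–Fenn–Eskin–Varne–Yarm: 3+6+1+2+2 = 14
The minimum is 14 km via Colne–Quorn–Fenn–Eskin–Varne–Yarm.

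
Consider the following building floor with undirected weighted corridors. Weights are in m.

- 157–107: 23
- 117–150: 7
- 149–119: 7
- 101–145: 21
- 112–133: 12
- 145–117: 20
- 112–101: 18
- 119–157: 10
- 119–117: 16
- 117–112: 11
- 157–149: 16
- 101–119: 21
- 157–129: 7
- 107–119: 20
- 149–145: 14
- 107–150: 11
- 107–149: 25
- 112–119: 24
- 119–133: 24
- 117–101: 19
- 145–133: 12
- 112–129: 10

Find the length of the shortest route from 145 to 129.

Compare a few routes:
145 → 133 → 112 → 129: 12+12+10 = 34
145 → 149 → 119 → 157 → 129: 14+7+10+7 = 38
145 → 149 → 157 → 129: 14+16+7 = 37
145 → 117 → 112 → 129: 20+11+10 = 41
Cheapest is 145 → 133 → 112 → 129 at 34 m.

34 m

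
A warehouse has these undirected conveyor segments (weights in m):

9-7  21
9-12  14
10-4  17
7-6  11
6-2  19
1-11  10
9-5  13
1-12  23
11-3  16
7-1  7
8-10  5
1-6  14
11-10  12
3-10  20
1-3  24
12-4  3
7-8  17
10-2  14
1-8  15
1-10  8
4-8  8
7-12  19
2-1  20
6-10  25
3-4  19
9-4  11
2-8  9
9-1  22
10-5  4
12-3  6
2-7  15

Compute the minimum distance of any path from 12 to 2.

Enumerating some paths:
12 → 4 → 10 → 2: 3+17+14 = 34
12 → 4 → 8 → 2: 3+8+9 = 20
12 → 4 → 8 → 10 → 2: 3+8+5+14 = 30
12 → 4 → 10 → 8 → 2: 3+17+5+9 = 34
Cheapest is 12 → 4 → 8 → 2 at 20 m.

20 m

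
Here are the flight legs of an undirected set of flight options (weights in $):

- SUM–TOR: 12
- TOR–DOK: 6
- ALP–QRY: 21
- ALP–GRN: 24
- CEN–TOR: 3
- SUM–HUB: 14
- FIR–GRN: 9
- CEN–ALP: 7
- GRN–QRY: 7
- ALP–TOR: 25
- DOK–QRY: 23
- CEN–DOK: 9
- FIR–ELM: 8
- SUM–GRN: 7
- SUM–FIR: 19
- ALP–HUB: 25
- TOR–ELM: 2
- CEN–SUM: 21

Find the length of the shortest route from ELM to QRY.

$24

Candidate routes:
ELM–TOR–SUM–GRN–QRY: 2+12+7+7 = 28
ELM–TOR–DOK–QRY: 2+6+23 = 31
ELM–FIR–GRN–QRY: 8+9+7 = 24
The minimum is $24 via ELM–FIR–GRN–QRY.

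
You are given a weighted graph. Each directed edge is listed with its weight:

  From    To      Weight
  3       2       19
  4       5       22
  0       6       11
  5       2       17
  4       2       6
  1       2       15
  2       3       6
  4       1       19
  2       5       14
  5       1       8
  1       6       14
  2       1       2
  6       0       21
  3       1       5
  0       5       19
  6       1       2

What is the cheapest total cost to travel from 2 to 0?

37

Enumerating some paths:
2–1–6–0: 2+14+21 = 37
2–5–1–6–0: 14+8+14+21 = 57
2–3–1–6–0: 6+5+14+21 = 46
The minimum is 37 via 2–1–6–0.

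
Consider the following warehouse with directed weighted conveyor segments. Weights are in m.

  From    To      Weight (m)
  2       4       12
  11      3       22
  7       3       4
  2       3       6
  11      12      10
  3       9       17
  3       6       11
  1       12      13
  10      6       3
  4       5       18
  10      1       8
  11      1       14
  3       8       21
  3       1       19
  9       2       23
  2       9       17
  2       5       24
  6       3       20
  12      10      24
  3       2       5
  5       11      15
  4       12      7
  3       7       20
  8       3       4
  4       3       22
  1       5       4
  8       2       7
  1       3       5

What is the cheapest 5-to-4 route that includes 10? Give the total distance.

Shortest 5→10: 5–11–12–10 = 49
Shortest 10→4: 10–1–3–2–4 = 30
Total via 10: 49 + 30 = 79 m.

79 m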